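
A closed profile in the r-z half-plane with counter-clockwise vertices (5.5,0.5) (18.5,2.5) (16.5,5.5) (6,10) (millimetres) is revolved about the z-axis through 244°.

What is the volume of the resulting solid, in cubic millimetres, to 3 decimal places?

Volume = 3263.155 mm³

Profile (r,z), 4 vertices: (5.5,0.5) (18.5,2.5) (16.5,5.5) (6,10)
edge 0: (5.5,0.5)→(18.5,2.5)  cross = 5.5·2.5 − 18.5·0.5 = 4.5000; (r_i+r_j)·cross = 24·4.5000 = 108.0000
edge 1: (18.5,2.5)→(16.5,5.5)  cross = 18.5·5.5 − 16.5·2.5 = 60.5000; (r_i+r_j)·cross = 35·60.5000 = 2117.5000
edge 2: (16.5,5.5)→(6,10)  cross = 16.5·10 − 6·5.5 = 132.0000; (r_i+r_j)·cross = 22.5·132.0000 = 2970.0000
edge 3: (6,10)→(5.5,0.5)  cross = 6·0.5 − 5.5·10 = -52.0000; (r_i+r_j)·cross = 11.5·-52.0000 = -598.0000
Σcross = 145.0000 → A = |Σcross|/2 = 72.5000 mm²
Σ(r_i+r_j)·cross = 4597.5000 → first moment M = |Σ|/6 = 766.2500
R_c = M/A = 766.2500/72.5000 = 10.5690 mm
θ = 244° = 4.258603 rad
V = θ·R_c·A = 4.258603·10.5690·72.5000 = 3263.155 mm³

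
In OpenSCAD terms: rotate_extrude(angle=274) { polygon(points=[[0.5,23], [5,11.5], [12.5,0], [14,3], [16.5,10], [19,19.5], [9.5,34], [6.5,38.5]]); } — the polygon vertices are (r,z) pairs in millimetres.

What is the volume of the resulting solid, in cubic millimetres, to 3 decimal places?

Profile (r,z), 8 vertices: (0.5,23) (5,11.5) (12.5,0) (14,3) (16.5,10) (19,19.5) (9.5,34) (6.5,38.5)
edge 0: (0.5,23)→(5,11.5)  cross = 0.5·11.5 − 5·23 = -109.2500; (r_i+r_j)·cross = 5.5·-109.2500 = -600.8750
edge 1: (5,11.5)→(12.5,0)  cross = 5·0 − 12.5·11.5 = -143.7500; (r_i+r_j)·cross = 17.5·-143.7500 = -2515.6250
edge 2: (12.5,0)→(14,3)  cross = 12.5·3 − 14·0 = 37.5000; (r_i+r_j)·cross = 26.5·37.5000 = 993.7500
edge 3: (14,3)→(16.5,10)  cross = 14·10 − 16.5·3 = 90.5000; (r_i+r_j)·cross = 30.5·90.5000 = 2760.2500
edge 4: (16.5,10)→(19,19.5)  cross = 16.5·19.5 − 19·10 = 131.7500; (r_i+r_j)·cross = 35.5·131.7500 = 4677.1250
edge 5: (19,19.5)→(9.5,34)  cross = 19·34 − 9.5·19.5 = 460.7500; (r_i+r_j)·cross = 28.5·460.7500 = 13131.3750
edge 6: (9.5,34)→(6.5,38.5)  cross = 9.5·38.5 − 6.5·34 = 144.7500; (r_i+r_j)·cross = 16·144.7500 = 2316.0000
edge 7: (6.5,38.5)→(0.5,23)  cross = 6.5·23 − 0.5·38.5 = 130.2500; (r_i+r_j)·cross = 7·130.2500 = 911.7500
Σcross = 742.5000 → A = |Σcross|/2 = 371.2500 mm²
Σ(r_i+r_j)·cross = 21673.7500 → first moment M = |Σ|/6 = 3612.2917
R_c = M/A = 3612.2917/371.2500 = 9.7301 mm
θ = 274° = 4.782202 rad
V = θ·R_c·A = 4.782202·9.7301·371.2500 = 17274.709 mm³

Volume = 17274.709 mm³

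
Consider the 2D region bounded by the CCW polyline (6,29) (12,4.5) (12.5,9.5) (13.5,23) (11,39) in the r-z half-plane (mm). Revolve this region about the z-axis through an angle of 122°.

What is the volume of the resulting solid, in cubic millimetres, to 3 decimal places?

Volume = 2811.787 mm³

Profile (r,z), 5 vertices: (6,29) (12,4.5) (12.5,9.5) (13.5,23) (11,39)
edge 0: (6,29)→(12,4.5)  cross = 6·4.5 − 12·29 = -321.0000; (r_i+r_j)·cross = 18·-321.0000 = -5778.0000
edge 1: (12,4.5)→(12.5,9.5)  cross = 12·9.5 − 12.5·4.5 = 57.7500; (r_i+r_j)·cross = 24.5·57.7500 = 1414.8750
edge 2: (12.5,9.5)→(13.5,23)  cross = 12.5·23 − 13.5·9.5 = 159.2500; (r_i+r_j)·cross = 26·159.2500 = 4140.5000
edge 3: (13.5,23)→(11,39)  cross = 13.5·39 − 11·23 = 273.5000; (r_i+r_j)·cross = 24.5·273.5000 = 6700.7500
edge 4: (11,39)→(6,29)  cross = 11·29 − 6·39 = 85.0000; (r_i+r_j)·cross = 17·85.0000 = 1445.0000
Σcross = 254.5000 → A = |Σcross|/2 = 127.2500 mm²
Σ(r_i+r_j)·cross = 7923.1250 → first moment M = |Σ|/6 = 1320.5208
R_c = M/A = 1320.5208/127.2500 = 10.3774 mm
θ = 122° = 2.129302 rad
V = θ·R_c·A = 2.129302·10.3774·127.2500 = 2811.787 mm³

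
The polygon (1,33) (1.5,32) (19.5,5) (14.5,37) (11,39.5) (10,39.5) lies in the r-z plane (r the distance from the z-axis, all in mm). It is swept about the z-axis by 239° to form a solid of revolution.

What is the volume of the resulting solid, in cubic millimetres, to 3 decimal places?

Profile (r,z), 6 vertices: (1,33) (1.5,32) (19.5,5) (14.5,37) (11,39.5) (10,39.5)
edge 0: (1,33)→(1.5,32)  cross = 1·32 − 1.5·33 = -17.5000; (r_i+r_j)·cross = 2.5·-17.5000 = -43.7500
edge 1: (1.5,32)→(19.5,5)  cross = 1.5·5 − 19.5·32 = -616.5000; (r_i+r_j)·cross = 21·-616.5000 = -12946.5000
edge 2: (19.5,5)→(14.5,37)  cross = 19.5·37 − 14.5·5 = 649.0000; (r_i+r_j)·cross = 34·649.0000 = 22066.0000
edge 3: (14.5,37)→(11,39.5)  cross = 14.5·39.5 − 11·37 = 165.7500; (r_i+r_j)·cross = 25.5·165.7500 = 4226.6250
edge 4: (11,39.5)→(10,39.5)  cross = 11·39.5 − 10·39.5 = 39.5000; (r_i+r_j)·cross = 21·39.5000 = 829.5000
edge 5: (10,39.5)→(1,33)  cross = 10·33 − 1·39.5 = 290.5000; (r_i+r_j)·cross = 11·290.5000 = 3195.5000
Σcross = 510.7500 → A = |Σcross|/2 = 255.3750 mm²
Σ(r_i+r_j)·cross = 17327.3750 → first moment M = |Σ|/6 = 2887.8958
R_c = M/A = 2887.8958/255.3750 = 11.3085 mm
θ = 239° = 4.171337 rad
V = θ·R_c·A = 4.171337·11.3085·255.3750 = 12046.386 mm³

Volume = 12046.386 mm³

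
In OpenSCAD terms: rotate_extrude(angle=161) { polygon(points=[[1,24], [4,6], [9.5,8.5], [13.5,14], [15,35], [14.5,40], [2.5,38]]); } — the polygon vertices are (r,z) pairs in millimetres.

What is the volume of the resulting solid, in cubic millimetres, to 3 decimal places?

Volume = 8248.814 mm³

Profile (r,z), 7 vertices: (1,24) (4,6) (9.5,8.5) (13.5,14) (15,35) (14.5,40) (2.5,38)
edge 0: (1,24)→(4,6)  cross = 1·6 − 4·24 = -90.0000; (r_i+r_j)·cross = 5·-90.0000 = -450.0000
edge 1: (4,6)→(9.5,8.5)  cross = 4·8.5 − 9.5·6 = -23.0000; (r_i+r_j)·cross = 13.5·-23.0000 = -310.5000
edge 2: (9.5,8.5)→(13.5,14)  cross = 9.5·14 − 13.5·8.5 = 18.2500; (r_i+r_j)·cross = 23·18.2500 = 419.7500
edge 3: (13.5,14)→(15,35)  cross = 13.5·35 − 15·14 = 262.5000; (r_i+r_j)·cross = 28.5·262.5000 = 7481.2500
edge 4: (15,35)→(14.5,40)  cross = 15·40 − 14.5·35 = 92.5000; (r_i+r_j)·cross = 29.5·92.5000 = 2728.7500
edge 5: (14.5,40)→(2.5,38)  cross = 14.5·38 − 2.5·40 = 451.0000; (r_i+r_j)·cross = 17·451.0000 = 7667.0000
edge 6: (2.5,38)→(1,24)  cross = 2.5·24 − 1·38 = 22.0000; (r_i+r_j)·cross = 3.5·22.0000 = 77.0000
Σcross = 733.2500 → A = |Σcross|/2 = 366.6250 mm²
Σ(r_i+r_j)·cross = 17613.2500 → first moment M = |Σ|/6 = 2935.5417
R_c = M/A = 2935.5417/366.6250 = 8.0069 mm
θ = 161° = 2.809980 rad
V = θ·R_c·A = 2.809980·8.0069·366.6250 = 8248.814 mm³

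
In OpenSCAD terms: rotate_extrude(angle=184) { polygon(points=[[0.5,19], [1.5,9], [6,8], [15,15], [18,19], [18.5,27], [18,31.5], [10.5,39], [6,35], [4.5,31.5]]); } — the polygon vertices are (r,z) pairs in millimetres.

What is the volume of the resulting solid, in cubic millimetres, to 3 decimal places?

Profile (r,z), 10 vertices: (0.5,19) (1.5,9) (6,8) (15,15) (18,19) (18.5,27) (18,31.5) (10.5,39) (6,35) (4.5,31.5)
edge 0: (0.5,19)→(1.5,9)  cross = 0.5·9 − 1.5·19 = -24.0000; (r_i+r_j)·cross = 2·-24.0000 = -48.0000
edge 1: (1.5,9)→(6,8)  cross = 1.5·8 − 6·9 = -42.0000; (r_i+r_j)·cross = 7.5·-42.0000 = -315.0000
edge 2: (6,8)→(15,15)  cross = 6·15 − 15·8 = -30.0000; (r_i+r_j)·cross = 21·-30.0000 = -630.0000
edge 3: (15,15)→(18,19)  cross = 15·19 − 18·15 = 15.0000; (r_i+r_j)·cross = 33·15.0000 = 495.0000
edge 4: (18,19)→(18.5,27)  cross = 18·27 − 18.5·19 = 134.5000; (r_i+r_j)·cross = 36.5·134.5000 = 4909.2500
edge 5: (18.5,27)→(18,31.5)  cross = 18.5·31.5 − 18·27 = 96.7500; (r_i+r_j)·cross = 36.5·96.7500 = 3531.3750
edge 6: (18,31.5)→(10.5,39)  cross = 18·39 − 10.5·31.5 = 371.2500; (r_i+r_j)·cross = 28.5·371.2500 = 10580.6250
edge 7: (10.5,39)→(6,35)  cross = 10.5·35 − 6·39 = 133.5000; (r_i+r_j)·cross = 16.5·133.5000 = 2202.7500
edge 8: (6,35)→(4.5,31.5)  cross = 6·31.5 − 4.5·35 = 31.5000; (r_i+r_j)·cross = 10.5·31.5000 = 330.7500
edge 9: (4.5,31.5)→(0.5,19)  cross = 4.5·19 − 0.5·31.5 = 69.7500; (r_i+r_j)·cross = 5·69.7500 = 348.7500
Σcross = 756.2500 → A = |Σcross|/2 = 378.1250 mm²
Σ(r_i+r_j)·cross = 21405.5000 → first moment M = |Σ|/6 = 3567.5833
R_c = M/A = 3567.5833/378.1250 = 9.4349 mm
θ = 184° = 3.211406 rad
V = θ·R_c·A = 3.211406·9.4349·378.1250 = 11456.958 mm³

Volume = 11456.958 mm³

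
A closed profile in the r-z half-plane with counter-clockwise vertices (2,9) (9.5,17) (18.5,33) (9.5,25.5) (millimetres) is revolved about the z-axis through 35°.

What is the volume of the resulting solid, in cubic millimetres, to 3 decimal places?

Profile (r,z), 4 vertices: (2,9) (9.5,17) (18.5,33) (9.5,25.5)
edge 0: (2,9)→(9.5,17)  cross = 2·17 − 9.5·9 = -51.5000; (r_i+r_j)·cross = 11.5·-51.5000 = -592.2500
edge 1: (9.5,17)→(18.5,33)  cross = 9.5·33 − 18.5·17 = -1.0000; (r_i+r_j)·cross = 28·-1.0000 = -28.0000
edge 2: (18.5,33)→(9.5,25.5)  cross = 18.5·25.5 − 9.5·33 = 158.2500; (r_i+r_j)·cross = 28·158.2500 = 4431.0000
edge 3: (9.5,25.5)→(2,9)  cross = 9.5·9 − 2·25.5 = 34.5000; (r_i+r_j)·cross = 11.5·34.5000 = 396.7500
Σcross = 140.2500 → A = |Σcross|/2 = 70.1250 mm²
Σ(r_i+r_j)·cross = 4207.5000 → first moment M = |Σ|/6 = 701.2500
R_c = M/A = 701.2500/70.1250 = 10.0000 mm
θ = 35° = 0.610865 rad
V = θ·R_c·A = 0.610865·10.0000·70.1250 = 428.369 mm³

Volume = 428.369 mm³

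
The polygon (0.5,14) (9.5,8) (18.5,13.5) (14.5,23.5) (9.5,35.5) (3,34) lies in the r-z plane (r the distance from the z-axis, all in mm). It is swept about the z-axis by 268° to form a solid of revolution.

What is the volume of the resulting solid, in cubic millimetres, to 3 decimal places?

Profile (r,z), 6 vertices: (0.5,14) (9.5,8) (18.5,13.5) (14.5,23.5) (9.5,35.5) (3,34)
edge 0: (0.5,14)→(9.5,8)  cross = 0.5·8 − 9.5·14 = -129.0000; (r_i+r_j)·cross = 10·-129.0000 = -1290.0000
edge 1: (9.5,8)→(18.5,13.5)  cross = 9.5·13.5 − 18.5·8 = -19.7500; (r_i+r_j)·cross = 28·-19.7500 = -553.0000
edge 2: (18.5,13.5)→(14.5,23.5)  cross = 18.5·23.5 − 14.5·13.5 = 239.0000; (r_i+r_j)·cross = 33·239.0000 = 7887.0000
edge 3: (14.5,23.5)→(9.5,35.5)  cross = 14.5·35.5 − 9.5·23.5 = 291.5000; (r_i+r_j)·cross = 24·291.5000 = 6996.0000
edge 4: (9.5,35.5)→(3,34)  cross = 9.5·34 − 3·35.5 = 216.5000; (r_i+r_j)·cross = 12.5·216.5000 = 2706.2500
edge 5: (3,34)→(0.5,14)  cross = 3·14 − 0.5·34 = 25.0000; (r_i+r_j)·cross = 3.5·25.0000 = 87.5000
Σcross = 623.2500 → A = |Σcross|/2 = 311.6250 mm²
Σ(r_i+r_j)·cross = 15833.7500 → first moment M = |Σ|/6 = 2638.9583
R_c = M/A = 2638.9583/311.6250 = 8.4684 mm
θ = 268° = 4.677482 rad
V = θ·R_c·A = 4.677482·8.4684·311.6250 = 12343.681 mm³

Volume = 12343.681 mm³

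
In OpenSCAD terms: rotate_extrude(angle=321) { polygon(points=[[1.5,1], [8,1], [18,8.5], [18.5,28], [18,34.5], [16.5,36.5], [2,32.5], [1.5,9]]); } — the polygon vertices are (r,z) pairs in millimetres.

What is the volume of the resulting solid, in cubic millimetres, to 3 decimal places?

Profile (r,z), 8 vertices: (1.5,1) (8,1) (18,8.5) (18.5,28) (18,34.5) (16.5,36.5) (2,32.5) (1.5,9)
edge 0: (1.5,1)→(8,1)  cross = 1.5·1 − 8·1 = -6.5000; (r_i+r_j)·cross = 9.5·-6.5000 = -61.7500
edge 1: (8,1)→(18,8.5)  cross = 8·8.5 − 18·1 = 50.0000; (r_i+r_j)·cross = 26·50.0000 = 1300.0000
edge 2: (18,8.5)→(18.5,28)  cross = 18·28 − 18.5·8.5 = 346.7500; (r_i+r_j)·cross = 36.5·346.7500 = 12656.3750
edge 3: (18.5,28)→(18,34.5)  cross = 18.5·34.5 − 18·28 = 134.2500; (r_i+r_j)·cross = 36.5·134.2500 = 4900.1250
edge 4: (18,34.5)→(16.5,36.5)  cross = 18·36.5 − 16.5·34.5 = 87.7500; (r_i+r_j)·cross = 34.5·87.7500 = 3027.3750
edge 5: (16.5,36.5)→(2,32.5)  cross = 16.5·32.5 − 2·36.5 = 463.2500; (r_i+r_j)·cross = 18.5·463.2500 = 8570.1250
edge 6: (2,32.5)→(1.5,9)  cross = 2·9 − 1.5·32.5 = -30.7500; (r_i+r_j)·cross = 3.5·-30.7500 = -107.6250
edge 7: (1.5,9)→(1.5,1)  cross = 1.5·1 − 1.5·9 = -12.0000; (r_i+r_j)·cross = 3·-12.0000 = -36.0000
Σcross = 1032.7500 → A = |Σcross|/2 = 516.3750 mm²
Σ(r_i+r_j)·cross = 30248.6250 → first moment M = |Σ|/6 = 5041.4375
R_c = M/A = 5041.4375/516.3750 = 9.7631 mm
θ = 321° = 5.602507 rad
V = θ·R_c·A = 5.602507·9.7631·516.3750 = 28244.688 mm³

Volume = 28244.688 mm³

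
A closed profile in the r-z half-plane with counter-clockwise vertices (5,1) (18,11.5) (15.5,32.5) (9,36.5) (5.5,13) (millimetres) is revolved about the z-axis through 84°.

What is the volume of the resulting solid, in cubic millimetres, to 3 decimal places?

Profile (r,z), 5 vertices: (5,1) (18,11.5) (15.5,32.5) (9,36.5) (5.5,13)
edge 0: (5,1)→(18,11.5)  cross = 5·11.5 − 18·1 = 39.5000; (r_i+r_j)·cross = 23·39.5000 = 908.5000
edge 1: (18,11.5)→(15.5,32.5)  cross = 18·32.5 − 15.5·11.5 = 406.7500; (r_i+r_j)·cross = 33.5·406.7500 = 13626.1250
edge 2: (15.5,32.5)→(9,36.5)  cross = 15.5·36.5 − 9·32.5 = 273.2500; (r_i+r_j)·cross = 24.5·273.2500 = 6694.6250
edge 3: (9,36.5)→(5.5,13)  cross = 9·13 − 5.5·36.5 = -83.7500; (r_i+r_j)·cross = 14.5·-83.7500 = -1214.3750
edge 4: (5.5,13)→(5,1)  cross = 5.5·1 − 5·13 = -59.5000; (r_i+r_j)·cross = 10.5·-59.5000 = -624.7500
Σcross = 576.2500 → A = |Σcross|/2 = 288.1250 mm²
Σ(r_i+r_j)·cross = 19390.1250 → first moment M = |Σ|/6 = 3231.6875
R_c = M/A = 3231.6875/288.1250 = 11.2163 mm
θ = 84° = 1.466077 rad
V = θ·R_c·A = 1.466077·11.2163·288.1250 = 4737.901 mm³

Volume = 4737.901 mm³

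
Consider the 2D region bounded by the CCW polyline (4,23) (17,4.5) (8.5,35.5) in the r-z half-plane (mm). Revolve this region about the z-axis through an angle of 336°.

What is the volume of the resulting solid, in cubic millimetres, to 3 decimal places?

Profile (r,z), 3 vertices: (4,23) (17,4.5) (8.5,35.5)
edge 0: (4,23)→(17,4.5)  cross = 4·4.5 − 17·23 = -373.0000; (r_i+r_j)·cross = 21·-373.0000 = -7833.0000
edge 1: (17,4.5)→(8.5,35.5)  cross = 17·35.5 − 8.5·4.5 = 565.2500; (r_i+r_j)·cross = 25.5·565.2500 = 14413.8750
edge 2: (8.5,35.5)→(4,23)  cross = 8.5·23 − 4·35.5 = 53.5000; (r_i+r_j)·cross = 12.5·53.5000 = 668.7500
Σcross = 245.7500 → A = |Σcross|/2 = 122.8750 mm²
Σ(r_i+r_j)·cross = 7249.6250 → first moment M = |Σ|/6 = 1208.2708
R_c = M/A = 1208.2708/122.8750 = 9.8333 mm
θ = 336° = 5.864306 rad
V = θ·R_c·A = 5.864306·9.8333·122.8750 = 7085.670 mm³

Volume = 7085.670 mm³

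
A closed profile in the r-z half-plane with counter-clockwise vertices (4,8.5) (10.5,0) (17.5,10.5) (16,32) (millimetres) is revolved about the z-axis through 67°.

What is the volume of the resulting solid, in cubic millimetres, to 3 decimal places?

Volume = 2939.968 mm³

Profile (r,z), 4 vertices: (4,8.5) (10.5,0) (17.5,10.5) (16,32)
edge 0: (4,8.5)→(10.5,0)  cross = 4·0 − 10.5·8.5 = -89.2500; (r_i+r_j)·cross = 14.5·-89.2500 = -1294.1250
edge 1: (10.5,0)→(17.5,10.5)  cross = 10.5·10.5 − 17.5·0 = 110.2500; (r_i+r_j)·cross = 28·110.2500 = 3087.0000
edge 2: (17.5,10.5)→(16,32)  cross = 17.5·32 − 16·10.5 = 392.0000; (r_i+r_j)·cross = 33.5·392.0000 = 13132.0000
edge 3: (16,32)→(4,8.5)  cross = 16·8.5 − 4·32 = 8.0000; (r_i+r_j)·cross = 20·8.0000 = 160.0000
Σcross = 421.0000 → A = |Σcross|/2 = 210.5000 mm²
Σ(r_i+r_j)·cross = 15084.8750 → first moment M = |Σ|/6 = 2514.1458
R_c = M/A = 2514.1458/210.5000 = 11.9437 mm
θ = 67° = 1.169371 rad
V = θ·R_c·A = 1.169371·11.9437·210.5000 = 2939.968 mm³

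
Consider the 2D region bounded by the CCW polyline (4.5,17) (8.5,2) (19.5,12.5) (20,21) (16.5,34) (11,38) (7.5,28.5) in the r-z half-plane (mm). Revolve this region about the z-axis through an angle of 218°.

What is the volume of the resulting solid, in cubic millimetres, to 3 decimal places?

Profile (r,z), 7 vertices: (4.5,17) (8.5,2) (19.5,12.5) (20,21) (16.5,34) (11,38) (7.5,28.5)
edge 0: (4.5,17)→(8.5,2)  cross = 4.5·2 − 8.5·17 = -135.5000; (r_i+r_j)·cross = 13·-135.5000 = -1761.5000
edge 1: (8.5,2)→(19.5,12.5)  cross = 8.5·12.5 − 19.5·2 = 67.2500; (r_i+r_j)·cross = 28·67.2500 = 1883.0000
edge 2: (19.5,12.5)→(20,21)  cross = 19.5·21 − 20·12.5 = 159.5000; (r_i+r_j)·cross = 39.5·159.5000 = 6300.2500
edge 3: (20,21)→(16.5,34)  cross = 20·34 − 16.5·21 = 333.5000; (r_i+r_j)·cross = 36.5·333.5000 = 12172.7500
edge 4: (16.5,34)→(11,38)  cross = 16.5·38 − 11·34 = 253.0000; (r_i+r_j)·cross = 27.5·253.0000 = 6957.5000
edge 5: (11,38)→(7.5,28.5)  cross = 11·28.5 − 7.5·38 = 28.5000; (r_i+r_j)·cross = 18.5·28.5000 = 527.2500
edge 6: (7.5,28.5)→(4.5,17)  cross = 7.5·17 − 4.5·28.5 = -0.7500; (r_i+r_j)·cross = 12·-0.7500 = -9.0000
Σcross = 705.5000 → A = |Σcross|/2 = 352.7500 mm²
Σ(r_i+r_j)·cross = 26070.2500 → first moment M = |Σ|/6 = 4345.0417
R_c = M/A = 4345.0417/352.7500 = 12.3176 mm
θ = 218° = 3.804818 rad
V = θ·R_c·A = 3.804818·12.3176·352.7500 = 16532.092 mm³

Volume = 16532.092 mm³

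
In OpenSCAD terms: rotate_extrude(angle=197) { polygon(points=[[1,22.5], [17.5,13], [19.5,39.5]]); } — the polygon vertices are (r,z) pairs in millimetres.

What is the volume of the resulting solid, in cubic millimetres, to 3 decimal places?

Profile (r,z), 3 vertices: (1,22.5) (17.5,13) (19.5,39.5)
edge 0: (1,22.5)→(17.5,13)  cross = 1·13 − 17.5·22.5 = -380.7500; (r_i+r_j)·cross = 18.5·-380.7500 = -7043.8750
edge 1: (17.5,13)→(19.5,39.5)  cross = 17.5·39.5 − 19.5·13 = 437.7500; (r_i+r_j)·cross = 37·437.7500 = 16196.7500
edge 2: (19.5,39.5)→(1,22.5)  cross = 19.5·22.5 − 1·39.5 = 399.2500; (r_i+r_j)·cross = 20.5·399.2500 = 8184.6250
Σcross = 456.2500 → A = |Σcross|/2 = 228.1250 mm²
Σ(r_i+r_j)·cross = 17337.5000 → first moment M = |Σ|/6 = 2889.5833
R_c = M/A = 2889.5833/228.1250 = 12.6667 mm
θ = 197° = 3.438299 rad
V = θ·R_c·A = 3.438299·12.6667·228.1250 = 9935.250 mm³

Volume = 9935.250 mm³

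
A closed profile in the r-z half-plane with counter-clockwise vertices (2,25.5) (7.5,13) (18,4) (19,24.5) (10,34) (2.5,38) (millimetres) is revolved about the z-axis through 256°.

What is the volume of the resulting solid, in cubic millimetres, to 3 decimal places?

Profile (r,z), 6 vertices: (2,25.5) (7.5,13) (18,4) (19,24.5) (10,34) (2.5,38)
edge 0: (2,25.5)→(7.5,13)  cross = 2·13 − 7.5·25.5 = -165.2500; (r_i+r_j)·cross = 9.5·-165.2500 = -1569.8750
edge 1: (7.5,13)→(18,4)  cross = 7.5·4 − 18·13 = -204.0000; (r_i+r_j)·cross = 25.5·-204.0000 = -5202.0000
edge 2: (18,4)→(19,24.5)  cross = 18·24.5 − 19·4 = 365.0000; (r_i+r_j)·cross = 37·365.0000 = 13505.0000
edge 3: (19,24.5)→(10,34)  cross = 19·34 − 10·24.5 = 401.0000; (r_i+r_j)·cross = 29·401.0000 = 11629.0000
edge 4: (10,34)→(2.5,38)  cross = 10·38 − 2.5·34 = 295.0000; (r_i+r_j)·cross = 12.5·295.0000 = 3687.5000
edge 5: (2.5,38)→(2,25.5)  cross = 2.5·25.5 − 2·38 = -12.2500; (r_i+r_j)·cross = 4.5·-12.2500 = -55.1250
Σcross = 679.5000 → A = |Σcross|/2 = 339.7500 mm²
Σ(r_i+r_j)·cross = 21994.5000 → first moment M = |Σ|/6 = 3665.7500
R_c = M/A = 3665.7500/339.7500 = 10.7896 mm
θ = 256° = 4.468043 rad
V = θ·R_c·A = 4.468043·10.7896·339.7500 = 16378.728 mm³

Volume = 16378.728 mm³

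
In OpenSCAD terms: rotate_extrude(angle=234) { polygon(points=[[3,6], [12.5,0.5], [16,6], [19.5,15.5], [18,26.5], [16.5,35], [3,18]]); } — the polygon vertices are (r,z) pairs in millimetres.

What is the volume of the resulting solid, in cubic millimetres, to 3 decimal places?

Volume = 16686.321 mm³

Profile (r,z), 7 vertices: (3,6) (12.5,0.5) (16,6) (19.5,15.5) (18,26.5) (16.5,35) (3,18)
edge 0: (3,6)→(12.5,0.5)  cross = 3·0.5 − 12.5·6 = -73.5000; (r_i+r_j)·cross = 15.5·-73.5000 = -1139.2500
edge 1: (12.5,0.5)→(16,6)  cross = 12.5·6 − 16·0.5 = 67.0000; (r_i+r_j)·cross = 28.5·67.0000 = 1909.5000
edge 2: (16,6)→(19.5,15.5)  cross = 16·15.5 − 19.5·6 = 131.0000; (r_i+r_j)·cross = 35.5·131.0000 = 4650.5000
edge 3: (19.5,15.5)→(18,26.5)  cross = 19.5·26.5 − 18·15.5 = 237.7500; (r_i+r_j)·cross = 37.5·237.7500 = 8915.6250
edge 4: (18,26.5)→(16.5,35)  cross = 18·35 − 16.5·26.5 = 192.7500; (r_i+r_j)·cross = 34.5·192.7500 = 6649.8750
edge 5: (16.5,35)→(3,18)  cross = 16.5·18 − 3·35 = 192.0000; (r_i+r_j)·cross = 19.5·192.0000 = 3744.0000
edge 6: (3,18)→(3,6)  cross = 3·6 − 3·18 = -36.0000; (r_i+r_j)·cross = 6·-36.0000 = -216.0000
Σcross = 711.0000 → A = |Σcross|/2 = 355.5000 mm²
Σ(r_i+r_j)·cross = 24514.2500 → first moment M = |Σ|/6 = 4085.7083
R_c = M/A = 4085.7083/355.5000 = 11.4929 mm
θ = 234° = 4.084070 rad
V = θ·R_c·A = 4.084070·11.4929·355.5000 = 16686.321 mm³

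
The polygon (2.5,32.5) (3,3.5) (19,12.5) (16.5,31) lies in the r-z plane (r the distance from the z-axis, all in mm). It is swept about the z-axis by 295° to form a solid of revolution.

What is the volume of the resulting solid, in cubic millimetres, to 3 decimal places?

Volume = 18173.055 mm³

Profile (r,z), 4 vertices: (2.5,32.5) (3,3.5) (19,12.5) (16.5,31)
edge 0: (2.5,32.5)→(3,3.5)  cross = 2.5·3.5 − 3·32.5 = -88.7500; (r_i+r_j)·cross = 5.5·-88.7500 = -488.1250
edge 1: (3,3.5)→(19,12.5)  cross = 3·12.5 − 19·3.5 = -29.0000; (r_i+r_j)·cross = 22·-29.0000 = -638.0000
edge 2: (19,12.5)→(16.5,31)  cross = 19·31 − 16.5·12.5 = 382.7500; (r_i+r_j)·cross = 35.5·382.7500 = 13587.6250
edge 3: (16.5,31)→(2.5,32.5)  cross = 16.5·32.5 − 2.5·31 = 458.7500; (r_i+r_j)·cross = 19·458.7500 = 8716.2500
Σcross = 723.7500 → A = |Σcross|/2 = 361.8750 mm²
Σ(r_i+r_j)·cross = 21177.7500 → first moment M = |Σ|/6 = 3529.6250
R_c = M/A = 3529.6250/361.8750 = 9.7537 mm
θ = 295° = 5.148721 rad
V = θ·R_c·A = 5.148721·9.7537·361.8750 = 18173.055 mm³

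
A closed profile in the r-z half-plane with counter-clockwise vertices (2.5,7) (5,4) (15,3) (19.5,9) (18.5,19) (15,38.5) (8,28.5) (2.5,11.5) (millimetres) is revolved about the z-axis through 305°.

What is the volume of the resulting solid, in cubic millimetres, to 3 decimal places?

Volume = 23534.772 mm³

Profile (r,z), 8 vertices: (2.5,7) (5,4) (15,3) (19.5,9) (18.5,19) (15,38.5) (8,28.5) (2.5,11.5)
edge 0: (2.5,7)→(5,4)  cross = 2.5·4 − 5·7 = -25.0000; (r_i+r_j)·cross = 7.5·-25.0000 = -187.5000
edge 1: (5,4)→(15,3)  cross = 5·3 − 15·4 = -45.0000; (r_i+r_j)·cross = 20·-45.0000 = -900.0000
edge 2: (15,3)→(19.5,9)  cross = 15·9 − 19.5·3 = 76.5000; (r_i+r_j)·cross = 34.5·76.5000 = 2639.2500
edge 3: (19.5,9)→(18.5,19)  cross = 19.5·19 − 18.5·9 = 204.0000; (r_i+r_j)·cross = 38·204.0000 = 7752.0000
edge 4: (18.5,19)→(15,38.5)  cross = 18.5·38.5 − 15·19 = 427.2500; (r_i+r_j)·cross = 33.5·427.2500 = 14312.8750
edge 5: (15,38.5)→(8,28.5)  cross = 15·28.5 − 8·38.5 = 119.5000; (r_i+r_j)·cross = 23·119.5000 = 2748.5000
edge 6: (8,28.5)→(2.5,11.5)  cross = 8·11.5 − 2.5·28.5 = 20.7500; (r_i+r_j)·cross = 10.5·20.7500 = 217.8750
edge 7: (2.5,11.5)→(2.5,7)  cross = 2.5·7 − 2.5·11.5 = -11.2500; (r_i+r_j)·cross = 5·-11.2500 = -56.2500
Σcross = 766.7500 → A = |Σcross|/2 = 383.3750 mm²
Σ(r_i+r_j)·cross = 26526.7500 → first moment M = |Σ|/6 = 4421.1250
R_c = M/A = 4421.1250/383.3750 = 11.5321 mm
θ = 305° = 5.323254 rad
V = θ·R_c·A = 5.323254·11.5321·383.3750 = 23534.772 mm³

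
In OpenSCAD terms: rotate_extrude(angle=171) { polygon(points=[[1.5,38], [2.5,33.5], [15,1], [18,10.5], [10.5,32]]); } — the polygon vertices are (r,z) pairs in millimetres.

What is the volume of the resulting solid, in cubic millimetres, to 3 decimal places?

Profile (r,z), 5 vertices: (1.5,38) (2.5,33.5) (15,1) (18,10.5) (10.5,32)
edge 0: (1.5,38)→(2.5,33.5)  cross = 1.5·33.5 − 2.5·38 = -44.7500; (r_i+r_j)·cross = 4·-44.7500 = -179.0000
edge 1: (2.5,33.5)→(15,1)  cross = 2.5·1 − 15·33.5 = -500.0000; (r_i+r_j)·cross = 17.5·-500.0000 = -8750.0000
edge 2: (15,1)→(18,10.5)  cross = 15·10.5 − 18·1 = 139.5000; (r_i+r_j)·cross = 33·139.5000 = 4603.5000
edge 3: (18,10.5)→(10.5,32)  cross = 18·32 − 10.5·10.5 = 465.7500; (r_i+r_j)·cross = 28.5·465.7500 = 13273.8750
edge 4: (10.5,32)→(1.5,38)  cross = 10.5·38 − 1.5·32 = 351.0000; (r_i+r_j)·cross = 12·351.0000 = 4212.0000
Σcross = 411.5000 → A = |Σcross|/2 = 205.7500 mm²
Σ(r_i+r_j)·cross = 13160.3750 → first moment M = |Σ|/6 = 2193.3958
R_c = M/A = 2193.3958/205.7500 = 10.6605 mm
θ = 171° = 2.984513 rad
V = θ·R_c·A = 2.984513·10.6605·205.7500 = 6546.218 mm³

Volume = 6546.218 mm³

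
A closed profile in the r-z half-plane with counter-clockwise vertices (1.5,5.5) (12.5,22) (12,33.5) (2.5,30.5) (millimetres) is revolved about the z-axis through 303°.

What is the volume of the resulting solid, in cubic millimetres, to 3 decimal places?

Volume = 6394.934 mm³

Profile (r,z), 4 vertices: (1.5,5.5) (12.5,22) (12,33.5) (2.5,30.5)
edge 0: (1.5,5.5)→(12.5,22)  cross = 1.5·22 − 12.5·5.5 = -35.7500; (r_i+r_j)·cross = 14·-35.7500 = -500.5000
edge 1: (12.5,22)→(12,33.5)  cross = 12.5·33.5 − 12·22 = 154.7500; (r_i+r_j)·cross = 24.5·154.7500 = 3791.3750
edge 2: (12,33.5)→(2.5,30.5)  cross = 12·30.5 − 2.5·33.5 = 282.2500; (r_i+r_j)·cross = 14.5·282.2500 = 4092.6250
edge 3: (2.5,30.5)→(1.5,5.5)  cross = 2.5·5.5 − 1.5·30.5 = -32.0000; (r_i+r_j)·cross = 4·-32.0000 = -128.0000
Σcross = 369.2500 → A = |Σcross|/2 = 184.6250 mm²
Σ(r_i+r_j)·cross = 7255.5000 → first moment M = |Σ|/6 = 1209.2500
R_c = M/A = 1209.2500/184.6250 = 6.5498 mm
θ = 303° = 5.288348 rad
V = θ·R_c·A = 5.288348·6.5498·184.6250 = 6394.934 mm³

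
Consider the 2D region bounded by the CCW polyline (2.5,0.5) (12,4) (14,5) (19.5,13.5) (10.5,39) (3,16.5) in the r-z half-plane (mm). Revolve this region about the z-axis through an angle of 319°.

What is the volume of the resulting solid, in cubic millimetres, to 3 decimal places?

Profile (r,z), 6 vertices: (2.5,0.5) (12,4) (14,5) (19.5,13.5) (10.5,39) (3,16.5)
edge 0: (2.5,0.5)→(12,4)  cross = 2.5·4 − 12·0.5 = 4.0000; (r_i+r_j)·cross = 14.5·4.0000 = 58.0000
edge 1: (12,4)→(14,5)  cross = 12·5 − 14·4 = 4.0000; (r_i+r_j)·cross = 26·4.0000 = 104.0000
edge 2: (14,5)→(19.5,13.5)  cross = 14·13.5 − 19.5·5 = 91.5000; (r_i+r_j)·cross = 33.5·91.5000 = 3065.2500
edge 3: (19.5,13.5)→(10.5,39)  cross = 19.5·39 − 10.5·13.5 = 618.7500; (r_i+r_j)·cross = 30·618.7500 = 18562.5000
edge 4: (10.5,39)→(3,16.5)  cross = 10.5·16.5 − 3·39 = 56.2500; (r_i+r_j)·cross = 13.5·56.2500 = 759.3750
edge 5: (3,16.5)→(2.5,0.5)  cross = 3·0.5 − 2.5·16.5 = -39.7500; (r_i+r_j)·cross = 5.5·-39.7500 = -218.6250
Σcross = 734.7500 → A = |Σcross|/2 = 367.3750 mm²
Σ(r_i+r_j)·cross = 22330.5000 → first moment M = |Σ|/6 = 3721.7500
R_c = M/A = 3721.7500/367.3750 = 10.1307 mm
θ = 319° = 5.567600 rad
V = θ·R_c·A = 5.567600·10.1307·367.3750 = 20721.216 mm³

Volume = 20721.216 mm³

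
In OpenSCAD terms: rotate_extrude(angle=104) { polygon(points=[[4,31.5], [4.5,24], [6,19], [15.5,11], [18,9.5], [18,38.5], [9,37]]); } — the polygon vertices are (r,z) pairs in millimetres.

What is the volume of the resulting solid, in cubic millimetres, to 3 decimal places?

Profile (r,z), 7 vertices: (4,31.5) (4.5,24) (6,19) (15.5,11) (18,9.5) (18,38.5) (9,37)
edge 0: (4,31.5)→(4.5,24)  cross = 4·24 − 4.5·31.5 = -45.7500; (r_i+r_j)·cross = 8.5·-45.7500 = -388.8750
edge 1: (4.5,24)→(6,19)  cross = 4.5·19 − 6·24 = -58.5000; (r_i+r_j)·cross = 10.5·-58.5000 = -614.2500
edge 2: (6,19)→(15.5,11)  cross = 6·11 − 15.5·19 = -228.5000; (r_i+r_j)·cross = 21.5·-228.5000 = -4912.7500
edge 3: (15.5,11)→(18,9.5)  cross = 15.5·9.5 − 18·11 = -50.7500; (r_i+r_j)·cross = 33.5·-50.7500 = -1700.1250
edge 4: (18,9.5)→(18,38.5)  cross = 18·38.5 − 18·9.5 = 522.0000; (r_i+r_j)·cross = 36·522.0000 = 18792.0000
edge 5: (18,38.5)→(9,37)  cross = 18·37 − 9·38.5 = 319.5000; (r_i+r_j)·cross = 27·319.5000 = 8626.5000
edge 6: (9,37)→(4,31.5)  cross = 9·31.5 − 4·37 = 135.5000; (r_i+r_j)·cross = 13·135.5000 = 1761.5000
Σcross = 593.5000 → A = |Σcross|/2 = 296.7500 mm²
Σ(r_i+r_j)·cross = 21564.0000 → first moment M = |Σ|/6 = 3594.0000
R_c = M/A = 3594.0000/296.7500 = 12.1112 mm
θ = 104° = 1.815142 rad
V = θ·R_c·A = 1.815142·12.1112·296.7500 = 6523.622 mm³

Volume = 6523.622 mm³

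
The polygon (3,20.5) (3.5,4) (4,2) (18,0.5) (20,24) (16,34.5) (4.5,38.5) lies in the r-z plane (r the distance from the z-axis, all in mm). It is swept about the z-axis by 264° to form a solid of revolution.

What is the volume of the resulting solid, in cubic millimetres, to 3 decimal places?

Profile (r,z), 7 vertices: (3,20.5) (3.5,4) (4,2) (18,0.5) (20,24) (16,34.5) (4.5,38.5)
edge 0: (3,20.5)→(3.5,4)  cross = 3·4 − 3.5·20.5 = -59.7500; (r_i+r_j)·cross = 6.5·-59.7500 = -388.3750
edge 1: (3.5,4)→(4,2)  cross = 3.5·2 − 4·4 = -9.0000; (r_i+r_j)·cross = 7.5·-9.0000 = -67.5000
edge 2: (4,2)→(18,0.5)  cross = 4·0.5 − 18·2 = -34.0000; (r_i+r_j)·cross = 22·-34.0000 = -748.0000
edge 3: (18,0.5)→(20,24)  cross = 18·24 − 20·0.5 = 422.0000; (r_i+r_j)·cross = 38·422.0000 = 16036.0000
edge 4: (20,24)→(16,34.5)  cross = 20·34.5 − 16·24 = 306.0000; (r_i+r_j)·cross = 36·306.0000 = 11016.0000
edge 5: (16,34.5)→(4.5,38.5)  cross = 16·38.5 − 4.5·34.5 = 460.7500; (r_i+r_j)·cross = 20.5·460.7500 = 9445.3750
edge 6: (4.5,38.5)→(3,20.5)  cross = 4.5·20.5 − 3·38.5 = -23.2500; (r_i+r_j)·cross = 7.5·-23.2500 = -174.3750
Σcross = 1062.7500 → A = |Σcross|/2 = 531.3750 mm²
Σ(r_i+r_j)·cross = 35119.1250 → first moment M = |Σ|/6 = 5853.1875
R_c = M/A = 5853.1875/531.3750 = 11.0152 mm
θ = 264° = 4.607669 rad
V = θ·R_c·A = 4.607669·11.0152·531.3750 = 26969.552 mm³

Volume = 26969.552 mm³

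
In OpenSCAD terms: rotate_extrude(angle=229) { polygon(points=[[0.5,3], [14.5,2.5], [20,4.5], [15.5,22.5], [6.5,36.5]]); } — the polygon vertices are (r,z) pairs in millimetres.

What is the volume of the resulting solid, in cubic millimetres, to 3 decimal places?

Profile (r,z), 5 vertices: (0.5,3) (14.5,2.5) (20,4.5) (15.5,22.5) (6.5,36.5)
edge 0: (0.5,3)→(14.5,2.5)  cross = 0.5·2.5 − 14.5·3 = -42.2500; (r_i+r_j)·cross = 15·-42.2500 = -633.7500
edge 1: (14.5,2.5)→(20,4.5)  cross = 14.5·4.5 − 20·2.5 = 15.2500; (r_i+r_j)·cross = 34.5·15.2500 = 526.1250
edge 2: (20,4.5)→(15.5,22.5)  cross = 20·22.5 − 15.5·4.5 = 380.2500; (r_i+r_j)·cross = 35.5·380.2500 = 13498.8750
edge 3: (15.5,22.5)→(6.5,36.5)  cross = 15.5·36.5 − 6.5·22.5 = 419.5000; (r_i+r_j)·cross = 22·419.5000 = 9229.0000
edge 4: (6.5,36.5)→(0.5,3)  cross = 6.5·3 − 0.5·36.5 = 1.2500; (r_i+r_j)·cross = 7·1.2500 = 8.7500
Σcross = 774.0000 → A = |Σcross|/2 = 387.0000 mm²
Σ(r_i+r_j)·cross = 22629.0000 → first moment M = |Σ|/6 = 3771.5000
R_c = M/A = 3771.5000/387.0000 = 9.7455 mm
θ = 229° = 3.996804 rad
V = θ·R_c·A = 3.996804·9.7455·387.0000 = 15073.946 mm³

Volume = 15073.946 mm³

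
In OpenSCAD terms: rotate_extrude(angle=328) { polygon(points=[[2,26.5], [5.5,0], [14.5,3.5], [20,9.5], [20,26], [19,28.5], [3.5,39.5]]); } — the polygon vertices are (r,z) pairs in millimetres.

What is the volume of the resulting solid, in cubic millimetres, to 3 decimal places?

Volume = 31018.940 mm³

Profile (r,z), 7 vertices: (2,26.5) (5.5,0) (14.5,3.5) (20,9.5) (20,26) (19,28.5) (3.5,39.5)
edge 0: (2,26.5)→(5.5,0)  cross = 2·0 − 5.5·26.5 = -145.7500; (r_i+r_j)·cross = 7.5·-145.7500 = -1093.1250
edge 1: (5.5,0)→(14.5,3.5)  cross = 5.5·3.5 − 14.5·0 = 19.2500; (r_i+r_j)·cross = 20·19.2500 = 385.0000
edge 2: (14.5,3.5)→(20,9.5)  cross = 14.5·9.5 − 20·3.5 = 67.7500; (r_i+r_j)·cross = 34.5·67.7500 = 2337.3750
edge 3: (20,9.5)→(20,26)  cross = 20·26 − 20·9.5 = 330.0000; (r_i+r_j)·cross = 40·330.0000 = 13200.0000
edge 4: (20,26)→(19,28.5)  cross = 20·28.5 − 19·26 = 76.0000; (r_i+r_j)·cross = 39·76.0000 = 2964.0000
edge 5: (19,28.5)→(3.5,39.5)  cross = 19·39.5 − 3.5·28.5 = 650.7500; (r_i+r_j)·cross = 22.5·650.7500 = 14641.8750
edge 6: (3.5,39.5)→(2,26.5)  cross = 3.5·26.5 − 2·39.5 = 13.7500; (r_i+r_j)·cross = 5.5·13.7500 = 75.6250
Σcross = 1011.7500 → A = |Σcross|/2 = 505.8750 mm²
Σ(r_i+r_j)·cross = 32510.7500 → first moment M = |Σ|/6 = 5418.4583
R_c = M/A = 5418.4583/505.8750 = 10.7111 mm
θ = 328° = 5.724680 rad
V = θ·R_c·A = 5.724680·10.7111·505.8750 = 31018.940 mm³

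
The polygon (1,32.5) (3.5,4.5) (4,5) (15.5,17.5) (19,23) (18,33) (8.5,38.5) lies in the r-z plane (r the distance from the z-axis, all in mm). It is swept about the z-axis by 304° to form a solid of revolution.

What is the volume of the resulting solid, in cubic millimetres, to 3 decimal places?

Volume = 18797.789 mm³

Profile (r,z), 7 vertices: (1,32.5) (3.5,4.5) (4,5) (15.5,17.5) (19,23) (18,33) (8.5,38.5)
edge 0: (1,32.5)→(3.5,4.5)  cross = 1·4.5 − 3.5·32.5 = -109.2500; (r_i+r_j)·cross = 4.5·-109.2500 = -491.6250
edge 1: (3.5,4.5)→(4,5)  cross = 3.5·5 − 4·4.5 = -0.5000; (r_i+r_j)·cross = 7.5·-0.5000 = -3.7500
edge 2: (4,5)→(15.5,17.5)  cross = 4·17.5 − 15.5·5 = -7.5000; (r_i+r_j)·cross = 19.5·-7.5000 = -146.2500
edge 3: (15.5,17.5)→(19,23)  cross = 15.5·23 − 19·17.5 = 24.0000; (r_i+r_j)·cross = 34.5·24.0000 = 828.0000
edge 4: (19,23)→(18,33)  cross = 19·33 − 18·23 = 213.0000; (r_i+r_j)·cross = 37·213.0000 = 7881.0000
edge 5: (18,33)→(8.5,38.5)  cross = 18·38.5 − 8.5·33 = 412.5000; (r_i+r_j)·cross = 26.5·412.5000 = 10931.2500
edge 6: (8.5,38.5)→(1,32.5)  cross = 8.5·32.5 − 1·38.5 = 237.7500; (r_i+r_j)·cross = 9.5·237.7500 = 2258.6250
Σcross = 770.0000 → A = |Σcross|/2 = 385.0000 mm²
Σ(r_i+r_j)·cross = 21257.2500 → first moment M = |Σ|/6 = 3542.8750
R_c = M/A = 3542.8750/385.0000 = 9.2023 mm
θ = 304° = 5.305801 rad
V = θ·R_c·A = 5.305801·9.2023·385.0000 = 18797.789 mm³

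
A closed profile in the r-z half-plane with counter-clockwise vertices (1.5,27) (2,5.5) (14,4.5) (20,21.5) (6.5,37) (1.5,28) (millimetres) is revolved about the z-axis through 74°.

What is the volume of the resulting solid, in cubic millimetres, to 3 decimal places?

Profile (r,z), 6 vertices: (1.5,27) (2,5.5) (14,4.5) (20,21.5) (6.5,37) (1.5,28)
edge 0: (1.5,27)→(2,5.5)  cross = 1.5·5.5 − 2·27 = -45.7500; (r_i+r_j)·cross = 3.5·-45.7500 = -160.1250
edge 1: (2,5.5)→(14,4.5)  cross = 2·4.5 − 14·5.5 = -68.0000; (r_i+r_j)·cross = 16·-68.0000 = -1088.0000
edge 2: (14,4.5)→(20,21.5)  cross = 14·21.5 − 20·4.5 = 211.0000; (r_i+r_j)·cross = 34·211.0000 = 7174.0000
edge 3: (20,21.5)→(6.5,37)  cross = 20·37 − 6.5·21.5 = 600.2500; (r_i+r_j)·cross = 26.5·600.2500 = 15906.6250
edge 4: (6.5,37)→(1.5,28)  cross = 6.5·28 − 1.5·37 = 126.5000; (r_i+r_j)·cross = 8·126.5000 = 1012.0000
edge 5: (1.5,28)→(1.5,27)  cross = 1.5·27 − 1.5·28 = -1.5000; (r_i+r_j)·cross = 3·-1.5000 = -4.5000
Σcross = 822.5000 → A = |Σcross|/2 = 411.2500 mm²
Σ(r_i+r_j)·cross = 22840.0000 → first moment M = |Σ|/6 = 3806.6667
R_c = M/A = 3806.6667/411.2500 = 9.2563 mm
θ = 74° = 1.291544 rad
V = θ·R_c·A = 1.291544·9.2563·411.2500 = 4916.476 mm³

Volume = 4916.476 mm³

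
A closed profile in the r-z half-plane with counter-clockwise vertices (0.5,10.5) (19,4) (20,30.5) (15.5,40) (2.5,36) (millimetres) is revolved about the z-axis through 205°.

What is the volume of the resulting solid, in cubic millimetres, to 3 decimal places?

Volume = 21178.558 mm³

Profile (r,z), 5 vertices: (0.5,10.5) (19,4) (20,30.5) (15.5,40) (2.5,36)
edge 0: (0.5,10.5)→(19,4)  cross = 0.5·4 − 19·10.5 = -197.5000; (r_i+r_j)·cross = 19.5·-197.5000 = -3851.2500
edge 1: (19,4)→(20,30.5)  cross = 19·30.5 − 20·4 = 499.5000; (r_i+r_j)·cross = 39·499.5000 = 19480.5000
edge 2: (20,30.5)→(15.5,40)  cross = 20·40 − 15.5·30.5 = 327.2500; (r_i+r_j)·cross = 35.5·327.2500 = 11617.3750
edge 3: (15.5,40)→(2.5,36)  cross = 15.5·36 − 2.5·40 = 458.0000; (r_i+r_j)·cross = 18·458.0000 = 8244.0000
edge 4: (2.5,36)→(0.5,10.5)  cross = 2.5·10.5 − 0.5·36 = 8.2500; (r_i+r_j)·cross = 3·8.2500 = 24.7500
Σcross = 1095.5000 → A = |Σcross|/2 = 547.7500 mm²
Σ(r_i+r_j)·cross = 35515.3750 → first moment M = |Σ|/6 = 5919.2292
R_c = M/A = 5919.2292/547.7500 = 10.8064 mm
θ = 205° = 3.577925 rad
V = θ·R_c·A = 3.577925·10.8064·547.7500 = 21178.558 mm³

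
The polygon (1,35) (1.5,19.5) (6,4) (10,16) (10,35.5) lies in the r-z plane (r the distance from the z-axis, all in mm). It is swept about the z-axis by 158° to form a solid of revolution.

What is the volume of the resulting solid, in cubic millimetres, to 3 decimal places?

Volume = 3373.719 mm³

Profile (r,z), 5 vertices: (1,35) (1.5,19.5) (6,4) (10,16) (10,35.5)
edge 0: (1,35)→(1.5,19.5)  cross = 1·19.5 − 1.5·35 = -33.0000; (r_i+r_j)·cross = 2.5·-33.0000 = -82.5000
edge 1: (1.5,19.5)→(6,4)  cross = 1.5·4 − 6·19.5 = -111.0000; (r_i+r_j)·cross = 7.5·-111.0000 = -832.5000
edge 2: (6,4)→(10,16)  cross = 6·16 − 10·4 = 56.0000; (r_i+r_j)·cross = 16·56.0000 = 896.0000
edge 3: (10,16)→(10,35.5)  cross = 10·35.5 − 10·16 = 195.0000; (r_i+r_j)·cross = 20·195.0000 = 3900.0000
edge 4: (10,35.5)→(1,35)  cross = 10·35 − 1·35.5 = 314.5000; (r_i+r_j)·cross = 11·314.5000 = 3459.5000
Σcross = 421.5000 → A = |Σcross|/2 = 210.7500 mm²
Σ(r_i+r_j)·cross = 7340.5000 → first moment M = |Σ|/6 = 1223.4167
R_c = M/A = 1223.4167/210.7500 = 5.8051 mm
θ = 158° = 2.757620 rad
V = θ·R_c·A = 2.757620·5.8051·210.7500 = 3373.719 mm³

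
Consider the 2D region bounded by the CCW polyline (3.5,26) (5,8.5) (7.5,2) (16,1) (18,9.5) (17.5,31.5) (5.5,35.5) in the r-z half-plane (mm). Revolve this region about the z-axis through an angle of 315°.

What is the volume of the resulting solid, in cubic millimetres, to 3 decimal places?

Profile (r,z), 7 vertices: (3.5,26) (5,8.5) (7.5,2) (16,1) (18,9.5) (17.5,31.5) (5.5,35.5)
edge 0: (3.5,26)→(5,8.5)  cross = 3.5·8.5 − 5·26 = -100.2500; (r_i+r_j)·cross = 8.5·-100.2500 = -852.1250
edge 1: (5,8.5)→(7.5,2)  cross = 5·2 − 7.5·8.5 = -53.7500; (r_i+r_j)·cross = 12.5·-53.7500 = -671.8750
edge 2: (7.5,2)→(16,1)  cross = 7.5·1 − 16·2 = -24.5000; (r_i+r_j)·cross = 23.5·-24.5000 = -575.7500
edge 3: (16,1)→(18,9.5)  cross = 16·9.5 − 18·1 = 134.0000; (r_i+r_j)·cross = 34·134.0000 = 4556.0000
edge 4: (18,9.5)→(17.5,31.5)  cross = 18·31.5 − 17.5·9.5 = 400.7500; (r_i+r_j)·cross = 35.5·400.7500 = 14226.6250
edge 5: (17.5,31.5)→(5.5,35.5)  cross = 17.5·35.5 − 5.5·31.5 = 448.0000; (r_i+r_j)·cross = 23·448.0000 = 10304.0000
edge 6: (5.5,35.5)→(3.5,26)  cross = 5.5·26 − 3.5·35.5 = 18.7500; (r_i+r_j)·cross = 9·18.7500 = 168.7500
Σcross = 823.0000 → A = |Σcross|/2 = 411.5000 mm²
Σ(r_i+r_j)·cross = 27155.6250 → first moment M = |Σ|/6 = 4525.9375
R_c = M/A = 4525.9375/411.5000 = 10.9986 mm
θ = 315° = 5.497787 rad
V = θ·R_c·A = 5.497787·10.9986·411.5000 = 24882.641 mm³

Volume = 24882.641 mm³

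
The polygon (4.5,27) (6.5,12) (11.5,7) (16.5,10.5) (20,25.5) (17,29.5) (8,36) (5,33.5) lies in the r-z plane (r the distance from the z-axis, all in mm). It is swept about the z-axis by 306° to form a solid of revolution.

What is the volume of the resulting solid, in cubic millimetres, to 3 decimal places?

Profile (r,z), 8 vertices: (4.5,27) (6.5,12) (11.5,7) (16.5,10.5) (20,25.5) (17,29.5) (8,36) (5,33.5)
edge 0: (4.5,27)→(6.5,12)  cross = 4.5·12 − 6.5·27 = -121.5000; (r_i+r_j)·cross = 11·-121.5000 = -1336.5000
edge 1: (6.5,12)→(11.5,7)  cross = 6.5·7 − 11.5·12 = -92.5000; (r_i+r_j)·cross = 18·-92.5000 = -1665.0000
edge 2: (11.5,7)→(16.5,10.5)  cross = 11.5·10.5 − 16.5·7 = 5.2500; (r_i+r_j)·cross = 28·5.2500 = 147.0000
edge 3: (16.5,10.5)→(20,25.5)  cross = 16.5·25.5 − 20·10.5 = 210.7500; (r_i+r_j)·cross = 36.5·210.7500 = 7692.3750
edge 4: (20,25.5)→(17,29.5)  cross = 20·29.5 − 17·25.5 = 156.5000; (r_i+r_j)·cross = 37·156.5000 = 5790.5000
edge 5: (17,29.5)→(8,36)  cross = 17·36 − 8·29.5 = 376.0000; (r_i+r_j)·cross = 25·376.0000 = 9400.0000
edge 6: (8,36)→(5,33.5)  cross = 8·33.5 − 5·36 = 88.0000; (r_i+r_j)·cross = 13·88.0000 = 1144.0000
edge 7: (5,33.5)→(4.5,27)  cross = 5·27 − 4.5·33.5 = -15.7500; (r_i+r_j)·cross = 9.5·-15.7500 = -149.6250
Σcross = 606.7500 → A = |Σcross|/2 = 303.3750 mm²
Σ(r_i+r_j)·cross = 21022.7500 → first moment M = |Σ|/6 = 3503.7917
R_c = M/A = 3503.7917/303.3750 = 11.5494 mm
θ = 306° = 5.340708 rad
V = θ·R_c·A = 5.340708·11.5494·303.3750 = 18712.726 mm³

Volume = 18712.726 mm³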